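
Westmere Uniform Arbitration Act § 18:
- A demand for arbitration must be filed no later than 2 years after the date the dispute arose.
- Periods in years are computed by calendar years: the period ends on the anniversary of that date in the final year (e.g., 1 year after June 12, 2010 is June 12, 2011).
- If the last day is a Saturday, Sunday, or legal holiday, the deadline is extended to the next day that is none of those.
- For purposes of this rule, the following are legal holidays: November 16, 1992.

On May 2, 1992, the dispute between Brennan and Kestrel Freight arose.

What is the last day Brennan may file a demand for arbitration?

May 2, 1994

2 years after May 2, 1992 is May 2, 1994.
May 2, 1994 is a Monday and not a legal holiday, so no extension applies.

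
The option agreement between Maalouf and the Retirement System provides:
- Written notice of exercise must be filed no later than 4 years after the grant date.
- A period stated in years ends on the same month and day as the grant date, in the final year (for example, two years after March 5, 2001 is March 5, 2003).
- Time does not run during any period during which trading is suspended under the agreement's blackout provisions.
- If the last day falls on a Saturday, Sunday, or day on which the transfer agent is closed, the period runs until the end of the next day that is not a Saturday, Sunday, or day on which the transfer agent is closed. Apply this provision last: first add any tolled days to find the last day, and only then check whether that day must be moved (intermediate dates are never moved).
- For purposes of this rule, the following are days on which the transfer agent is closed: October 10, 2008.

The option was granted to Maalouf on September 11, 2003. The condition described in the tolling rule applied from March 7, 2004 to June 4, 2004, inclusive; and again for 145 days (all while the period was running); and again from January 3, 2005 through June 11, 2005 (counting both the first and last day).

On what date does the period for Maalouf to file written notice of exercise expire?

October 13, 2008

4 years after September 11, 2003 is September 11, 2007.
From March 7, 2004 through June 4, 2004 inclusive is 90 days; tolling adds 90 days: September 11, 2007 + 90 days = December 10, 2007.
Tolling adds 145 days: December 10, 2007 + 145 days = May 3, 2008.
From January 3, 2005 through June 11, 2005 inclusive is 160 days; tolling adds 160 days: May 3, 2008 + 160 days = October 10, 2008.
October 10, 2008 is a listed holiday; October 11, 2008 is Saturday; October 12, 2008 is Sunday. The next qualifying day is October 13, 2008.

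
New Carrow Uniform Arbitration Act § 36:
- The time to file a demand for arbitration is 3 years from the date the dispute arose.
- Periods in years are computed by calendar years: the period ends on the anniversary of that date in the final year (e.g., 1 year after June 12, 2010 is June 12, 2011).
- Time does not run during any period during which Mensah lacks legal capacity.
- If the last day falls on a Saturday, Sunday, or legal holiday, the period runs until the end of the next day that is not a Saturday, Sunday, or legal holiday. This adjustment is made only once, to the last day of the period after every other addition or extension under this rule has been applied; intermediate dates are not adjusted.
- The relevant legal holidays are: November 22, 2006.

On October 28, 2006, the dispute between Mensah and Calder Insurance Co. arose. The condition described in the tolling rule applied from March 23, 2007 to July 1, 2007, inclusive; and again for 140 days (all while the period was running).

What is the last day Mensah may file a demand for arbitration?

June 28, 2010

3 years after October 28, 2006 is October 28, 2009.
From March 23, 2007 through July 1, 2007 inclusive is 101 days; tolling adds 101 days: October 28, 2009 + 101 days = February 6, 2010.
Tolling adds 140 days: February 6, 2010 + 140 days = June 26, 2010.
June 26, 2010 is Saturday; June 27, 2010 is Sunday. The next qualifying day is June 28, 2010.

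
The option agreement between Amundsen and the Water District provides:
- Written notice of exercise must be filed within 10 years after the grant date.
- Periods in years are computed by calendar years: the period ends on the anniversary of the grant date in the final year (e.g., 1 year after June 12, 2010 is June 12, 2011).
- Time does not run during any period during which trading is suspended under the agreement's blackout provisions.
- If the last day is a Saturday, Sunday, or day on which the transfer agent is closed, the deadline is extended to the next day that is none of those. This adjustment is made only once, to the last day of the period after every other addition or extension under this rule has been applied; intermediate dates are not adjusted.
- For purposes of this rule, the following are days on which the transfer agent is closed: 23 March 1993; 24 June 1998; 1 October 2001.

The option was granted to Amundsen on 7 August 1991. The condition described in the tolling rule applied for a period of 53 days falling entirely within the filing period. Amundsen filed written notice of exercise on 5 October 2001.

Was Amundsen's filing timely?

No

10 years after 7 August 1991 is August 7, 2001.
Tolling adds 53 days: August 7, 2001 + 53 days = September 29, 2001.
September 29, 2001 is Saturday; September 30, 2001 is Sunday; October 1, 2001 is a listed holiday. The next qualifying day is October 2, 2001.
The deadline is October 2, 2001; the filing on October 5, 2001 is after that date.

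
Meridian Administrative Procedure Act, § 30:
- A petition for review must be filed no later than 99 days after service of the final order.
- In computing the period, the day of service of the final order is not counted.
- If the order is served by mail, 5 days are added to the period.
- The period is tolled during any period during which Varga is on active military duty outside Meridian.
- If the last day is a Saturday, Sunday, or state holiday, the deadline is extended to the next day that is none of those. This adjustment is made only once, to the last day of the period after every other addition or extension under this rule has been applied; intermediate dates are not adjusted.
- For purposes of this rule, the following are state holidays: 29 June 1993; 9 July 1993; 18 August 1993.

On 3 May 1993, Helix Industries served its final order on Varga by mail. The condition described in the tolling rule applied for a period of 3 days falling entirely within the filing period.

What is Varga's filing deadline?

August 19, 1993

99 days after 3 May 1993 is August 10, 1993.
Service was by mail, adding 5 days: August 10, 1993 + 5 days = August 15, 1993.
Tolling adds 3 days: August 15, 1993 + 3 days = August 18, 1993.
August 18, 1993 is a listed holiday. The next qualifying day is August 19, 1993.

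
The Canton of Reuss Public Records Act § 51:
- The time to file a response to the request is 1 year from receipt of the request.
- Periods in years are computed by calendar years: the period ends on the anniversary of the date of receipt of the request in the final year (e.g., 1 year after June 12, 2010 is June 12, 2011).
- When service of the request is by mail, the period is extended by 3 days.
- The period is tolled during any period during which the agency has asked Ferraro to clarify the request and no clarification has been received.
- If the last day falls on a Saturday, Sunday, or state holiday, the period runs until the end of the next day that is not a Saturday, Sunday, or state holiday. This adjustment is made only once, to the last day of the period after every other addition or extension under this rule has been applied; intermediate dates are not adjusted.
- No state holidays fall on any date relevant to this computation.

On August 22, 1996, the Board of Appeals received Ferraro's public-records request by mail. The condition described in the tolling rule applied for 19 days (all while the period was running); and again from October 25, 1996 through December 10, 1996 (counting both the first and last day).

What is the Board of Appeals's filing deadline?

1 year after August 22, 1996 is August 22, 1997.
Service was by mail, adding 3 days: August 22, 1997 + 3 days = August 25, 1997.
Tolling adds 19 days: August 25, 1997 + 19 days = September 13, 1997.
From October 25, 1996 through December 10, 1996 inclusive is 47 days; tolling adds 47 days: September 13, 1997 + 47 days = October 30, 1997.
October 30, 1997 is a Thursday and not a state holiday, so no extension applies.

October 30, 1997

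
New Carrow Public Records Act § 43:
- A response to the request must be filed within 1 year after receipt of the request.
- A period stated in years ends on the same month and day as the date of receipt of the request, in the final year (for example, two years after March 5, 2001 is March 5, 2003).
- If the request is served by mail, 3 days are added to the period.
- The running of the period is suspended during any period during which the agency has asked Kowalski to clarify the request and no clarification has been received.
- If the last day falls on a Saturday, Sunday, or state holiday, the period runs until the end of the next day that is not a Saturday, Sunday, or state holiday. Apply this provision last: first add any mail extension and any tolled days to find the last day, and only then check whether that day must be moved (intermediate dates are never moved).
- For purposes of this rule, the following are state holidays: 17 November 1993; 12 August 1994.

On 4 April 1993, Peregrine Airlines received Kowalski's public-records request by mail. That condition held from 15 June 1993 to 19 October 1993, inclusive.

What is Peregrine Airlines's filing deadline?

August 15, 1994

1 year after 4 April 1993 is April 4, 1994.
Service was by mail, adding 3 days: April 4, 1994 + 3 days = April 7, 1994.
From June 15, 1993 through October 19, 1993 inclusive is 127 days; tolling adds 127 days: April 7, 1994 + 127 days = August 12, 1994.
August 12, 1994 is a listed holiday; August 13, 1994 is Saturday; August 14, 1994 is Sunday. The next qualifying day is August 15, 1994.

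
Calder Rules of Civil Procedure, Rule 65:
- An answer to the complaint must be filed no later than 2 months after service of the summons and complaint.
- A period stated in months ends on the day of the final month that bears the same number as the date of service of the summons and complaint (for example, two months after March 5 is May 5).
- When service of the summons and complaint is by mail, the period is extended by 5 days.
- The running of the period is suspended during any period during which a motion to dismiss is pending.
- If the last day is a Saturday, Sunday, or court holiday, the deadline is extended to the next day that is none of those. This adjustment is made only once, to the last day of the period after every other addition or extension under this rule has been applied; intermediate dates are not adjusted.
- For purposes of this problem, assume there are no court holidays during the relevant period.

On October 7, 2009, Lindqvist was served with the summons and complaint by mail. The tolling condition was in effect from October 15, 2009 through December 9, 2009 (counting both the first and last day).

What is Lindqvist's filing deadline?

February 8, 2010

2 months after October 7, 2009 is December 7, 2009.
Service was by mail, adding 5 days: December 7, 2009 + 5 days = December 12, 2009.
From October 15, 2009 through December 9, 2009 inclusive is 56 days; tolling adds 56 days: December 12, 2009 + 56 days = February 6, 2010.
February 6, 2010 is Saturday; February 7, 2010 is Sunday. The next qualifying day is February 8, 2010.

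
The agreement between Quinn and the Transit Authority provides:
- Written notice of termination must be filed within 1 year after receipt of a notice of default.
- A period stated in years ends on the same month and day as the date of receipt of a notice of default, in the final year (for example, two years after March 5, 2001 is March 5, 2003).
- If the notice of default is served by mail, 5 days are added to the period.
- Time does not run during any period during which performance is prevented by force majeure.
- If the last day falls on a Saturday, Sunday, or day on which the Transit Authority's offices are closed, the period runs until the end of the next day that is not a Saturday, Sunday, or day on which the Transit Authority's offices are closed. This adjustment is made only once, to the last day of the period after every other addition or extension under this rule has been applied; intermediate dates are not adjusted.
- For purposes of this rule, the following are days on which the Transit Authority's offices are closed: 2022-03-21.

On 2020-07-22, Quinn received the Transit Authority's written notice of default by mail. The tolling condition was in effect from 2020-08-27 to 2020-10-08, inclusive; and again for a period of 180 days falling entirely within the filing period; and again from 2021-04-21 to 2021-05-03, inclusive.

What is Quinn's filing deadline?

March 22, 2022

1 year after 2020-07-22 is July 22, 2021.
Service was by mail, adding 5 days: July 22, 2021 + 5 days = July 27, 2021.
From August 27, 2020 through October 8, 2020 inclusive is 43 days; tolling adds 43 days: July 27, 2021 + 43 days = September 8, 2021.
Tolling adds 180 days: September 8, 2021 + 180 days = March 7, 2022.
From April 21, 2021 through May 3, 2021 inclusive is 13 days; tolling adds 13 days: March 7, 2022 + 13 days = March 20, 2022.
March 20, 2022 is Sunday; March 21, 2022 is a listed holiday. The next qualifying day is March 22, 2022.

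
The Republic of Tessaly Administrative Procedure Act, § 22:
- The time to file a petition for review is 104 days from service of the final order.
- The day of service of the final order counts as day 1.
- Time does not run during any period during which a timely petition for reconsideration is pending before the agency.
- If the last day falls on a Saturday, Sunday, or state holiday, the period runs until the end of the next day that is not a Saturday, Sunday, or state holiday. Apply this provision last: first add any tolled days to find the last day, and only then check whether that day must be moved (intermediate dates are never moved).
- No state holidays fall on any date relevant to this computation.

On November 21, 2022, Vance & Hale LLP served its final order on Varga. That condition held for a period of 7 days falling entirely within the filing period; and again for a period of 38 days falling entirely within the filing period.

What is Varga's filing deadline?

April 18, 2023

Counting November 21, 2022 as day 1, day 104 is March 4, 2023.
Tolling adds 7 days: March 4, 2023 + 7 days = March 11, 2023.
Tolling adds 38 days: March 11, 2023 + 38 days = April 18, 2023.
April 18, 2023 is a Tuesday and not a state holiday, so no extension applies.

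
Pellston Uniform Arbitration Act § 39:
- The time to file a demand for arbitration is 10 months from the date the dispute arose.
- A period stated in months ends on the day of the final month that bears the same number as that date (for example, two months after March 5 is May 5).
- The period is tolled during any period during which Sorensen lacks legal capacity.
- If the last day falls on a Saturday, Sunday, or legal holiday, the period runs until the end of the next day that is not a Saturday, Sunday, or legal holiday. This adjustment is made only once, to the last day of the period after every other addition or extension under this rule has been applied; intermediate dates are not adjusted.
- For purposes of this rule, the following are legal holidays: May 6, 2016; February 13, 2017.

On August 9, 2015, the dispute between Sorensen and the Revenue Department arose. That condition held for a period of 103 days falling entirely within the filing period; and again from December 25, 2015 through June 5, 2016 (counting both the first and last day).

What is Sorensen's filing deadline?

10 months after August 9, 2015 is June 9, 2016.
Tolling adds 103 days: June 9, 2016 + 103 days = September 20, 2016.
From December 25, 2015 through June 5, 2016 inclusive is 164 days; tolling adds 164 days: September 20, 2016 + 164 days = March 3, 2017.
March 3, 2017 is a Friday and not a legal holiday, so no extension applies.

March 3, 2017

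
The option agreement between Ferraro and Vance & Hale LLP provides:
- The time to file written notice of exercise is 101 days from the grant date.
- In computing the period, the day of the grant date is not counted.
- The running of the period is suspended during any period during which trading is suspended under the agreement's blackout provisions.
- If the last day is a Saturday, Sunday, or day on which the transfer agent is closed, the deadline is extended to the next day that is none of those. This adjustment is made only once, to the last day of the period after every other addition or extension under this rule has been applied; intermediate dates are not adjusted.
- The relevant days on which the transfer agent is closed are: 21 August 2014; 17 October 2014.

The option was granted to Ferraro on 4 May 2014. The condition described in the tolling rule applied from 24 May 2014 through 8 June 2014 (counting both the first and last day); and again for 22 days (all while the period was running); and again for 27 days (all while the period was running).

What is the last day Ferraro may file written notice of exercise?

101 days after 4 May 2014 is August 13, 2014.
From May 24, 2014 through June 8, 2014 inclusive is 16 days; tolling adds 16 days: August 13, 2014 + 16 days = August 29, 2014.
Tolling adds 22 days: August 29, 2014 + 22 days = September 20, 2014.
Tolling adds 27 days: September 20, 2014 + 27 days = October 17, 2014.
October 17, 2014 is a listed holiday; October 18, 2014 is Saturday; October 19, 2014 is Sunday. The next qualifying day is October 20, 2014.

October 20, 2014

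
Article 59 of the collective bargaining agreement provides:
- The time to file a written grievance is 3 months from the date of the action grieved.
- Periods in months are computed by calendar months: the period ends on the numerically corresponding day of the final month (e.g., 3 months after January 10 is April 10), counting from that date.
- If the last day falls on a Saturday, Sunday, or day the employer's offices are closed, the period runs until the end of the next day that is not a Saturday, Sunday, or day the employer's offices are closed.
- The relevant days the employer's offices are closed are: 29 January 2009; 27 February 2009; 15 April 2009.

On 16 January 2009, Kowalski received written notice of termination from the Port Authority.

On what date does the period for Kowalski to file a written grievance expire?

April 16, 2009

3 months after 16 January 2009 is April 16, 2009.
April 16, 2009 is a Thursday and not a day the employer's offices are closed, so no extension applies.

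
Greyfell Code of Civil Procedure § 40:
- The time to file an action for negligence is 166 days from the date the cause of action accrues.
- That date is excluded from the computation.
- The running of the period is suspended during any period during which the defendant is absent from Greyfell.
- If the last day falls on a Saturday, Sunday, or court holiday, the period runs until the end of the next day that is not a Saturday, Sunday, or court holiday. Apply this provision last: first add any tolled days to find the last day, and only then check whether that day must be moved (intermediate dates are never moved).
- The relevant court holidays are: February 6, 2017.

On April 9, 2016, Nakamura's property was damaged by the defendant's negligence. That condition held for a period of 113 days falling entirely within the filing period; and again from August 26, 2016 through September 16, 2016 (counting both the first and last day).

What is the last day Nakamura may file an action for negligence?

February 7, 2017

166 days after April 9, 2016 is September 22, 2016.
Tolling adds 113 days: September 22, 2016 + 113 days = January 13, 2017.
From August 26, 2016 through September 16, 2016 inclusive is 22 days; tolling adds 22 days: January 13, 2017 + 22 days = February 4, 2017.
February 4, 2017 is Saturday; February 5, 2017 is Sunday; February 6, 2017 is a listed holiday. The next qualifying day is February 7, 2017.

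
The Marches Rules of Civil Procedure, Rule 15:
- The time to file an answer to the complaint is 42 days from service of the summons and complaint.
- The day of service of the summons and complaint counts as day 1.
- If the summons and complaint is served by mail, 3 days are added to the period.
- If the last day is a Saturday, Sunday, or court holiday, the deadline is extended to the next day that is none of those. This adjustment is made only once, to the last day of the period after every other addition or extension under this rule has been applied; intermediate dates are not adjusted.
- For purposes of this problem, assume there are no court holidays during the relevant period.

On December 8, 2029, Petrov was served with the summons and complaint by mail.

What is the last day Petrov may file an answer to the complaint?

Counting December 8, 2029 as day 1, day 42 is January 18, 2030.
Service was by mail, adding 3 days: January 18, 2030 + 3 days = January 21, 2030.
January 21, 2030 is a Monday and not a court holiday, so no extension applies.

January 21, 2030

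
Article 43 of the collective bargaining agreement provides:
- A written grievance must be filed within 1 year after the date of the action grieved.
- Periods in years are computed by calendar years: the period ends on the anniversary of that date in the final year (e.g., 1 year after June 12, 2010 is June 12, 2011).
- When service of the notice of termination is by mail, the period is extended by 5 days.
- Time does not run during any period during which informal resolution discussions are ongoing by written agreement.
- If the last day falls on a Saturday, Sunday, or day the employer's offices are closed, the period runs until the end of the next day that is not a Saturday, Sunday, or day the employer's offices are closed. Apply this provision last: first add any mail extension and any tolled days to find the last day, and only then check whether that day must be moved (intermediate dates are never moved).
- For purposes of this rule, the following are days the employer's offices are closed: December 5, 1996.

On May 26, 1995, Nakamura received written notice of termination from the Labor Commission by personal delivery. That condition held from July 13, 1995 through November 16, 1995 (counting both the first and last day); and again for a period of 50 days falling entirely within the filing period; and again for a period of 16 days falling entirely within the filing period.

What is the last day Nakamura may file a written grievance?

December 6, 1996

1 year after May 26, 1995 is May 26, 1996.
Service was not by mail, so no mail extension applies.
From July 13, 1995 through November 16, 1995 inclusive is 127 days; tolling adds 127 days: May 26, 1996 + 127 days = September 30, 1996.
Tolling adds 50 days: September 30, 1996 + 50 days = November 19, 1996.
Tolling adds 16 days: November 19, 1996 + 16 days = December 5, 1996.
December 5, 1996 is a listed holiday. The next qualifying day is December 6, 1996.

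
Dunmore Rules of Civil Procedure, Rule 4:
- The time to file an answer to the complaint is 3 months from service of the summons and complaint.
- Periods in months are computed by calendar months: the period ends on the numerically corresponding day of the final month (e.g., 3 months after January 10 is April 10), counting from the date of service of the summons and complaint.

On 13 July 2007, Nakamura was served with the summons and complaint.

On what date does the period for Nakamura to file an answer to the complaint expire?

3 months after 13 July 2007 is October 13, 2007.

October 13, 2007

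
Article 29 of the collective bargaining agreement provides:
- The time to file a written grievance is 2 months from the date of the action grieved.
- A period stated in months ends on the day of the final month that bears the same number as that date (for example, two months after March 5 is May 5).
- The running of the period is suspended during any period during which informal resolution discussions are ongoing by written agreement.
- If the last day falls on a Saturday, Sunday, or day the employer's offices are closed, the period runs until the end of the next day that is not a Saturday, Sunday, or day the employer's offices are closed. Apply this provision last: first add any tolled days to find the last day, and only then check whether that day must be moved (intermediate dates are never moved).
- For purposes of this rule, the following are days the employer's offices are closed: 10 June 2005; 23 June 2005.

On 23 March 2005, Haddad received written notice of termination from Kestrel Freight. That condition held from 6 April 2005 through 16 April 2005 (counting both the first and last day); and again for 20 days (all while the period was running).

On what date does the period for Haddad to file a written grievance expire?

2 months after 23 March 2005 is May 23, 2005.
From April 6, 2005 through April 16, 2005 inclusive is 11 days; tolling adds 11 days: May 23, 2005 + 11 days = June 3, 2005.
Tolling adds 20 days: June 3, 2005 + 20 days = June 23, 2005.
June 23, 2005 is a listed holiday. The next qualifying day is June 24, 2005.

June 24, 2005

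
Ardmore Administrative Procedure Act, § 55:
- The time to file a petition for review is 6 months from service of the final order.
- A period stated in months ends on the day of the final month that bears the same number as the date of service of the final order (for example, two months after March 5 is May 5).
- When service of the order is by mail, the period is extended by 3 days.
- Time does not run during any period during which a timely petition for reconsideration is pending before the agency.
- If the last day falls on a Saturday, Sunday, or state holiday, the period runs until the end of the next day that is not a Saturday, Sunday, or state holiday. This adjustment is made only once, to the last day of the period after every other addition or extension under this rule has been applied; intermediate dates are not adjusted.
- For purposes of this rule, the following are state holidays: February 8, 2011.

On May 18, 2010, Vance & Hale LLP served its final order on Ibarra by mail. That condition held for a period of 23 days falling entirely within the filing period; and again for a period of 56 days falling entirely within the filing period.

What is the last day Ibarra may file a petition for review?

February 9, 2011

6 months after May 18, 2010 is November 18, 2010.
Service was by mail, adding 3 days: November 18, 2010 + 3 days = November 21, 2010.
Tolling adds 23 days: November 21, 2010 + 23 days = December 14, 2010.
Tolling adds 56 days: December 14, 2010 + 56 days = February 8, 2011.
February 8, 2011 is a listed holiday. The next qualifying day is February 9, 2011.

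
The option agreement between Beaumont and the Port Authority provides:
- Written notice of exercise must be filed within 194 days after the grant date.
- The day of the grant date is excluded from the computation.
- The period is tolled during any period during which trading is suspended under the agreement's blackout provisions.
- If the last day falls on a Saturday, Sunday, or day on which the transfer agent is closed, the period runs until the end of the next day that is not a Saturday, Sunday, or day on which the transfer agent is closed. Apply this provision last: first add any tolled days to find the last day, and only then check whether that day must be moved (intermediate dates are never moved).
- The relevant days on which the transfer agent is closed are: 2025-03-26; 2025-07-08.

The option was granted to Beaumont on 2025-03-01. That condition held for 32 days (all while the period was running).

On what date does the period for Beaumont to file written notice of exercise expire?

194 days after 2025-03-01 is September 11, 2025.
Tolling adds 32 days: September 11, 2025 + 32 days = October 13, 2025.
October 13, 2025 is a Monday and not a day on which the transfer agent is closed, so no extension applies.

October 13, 2025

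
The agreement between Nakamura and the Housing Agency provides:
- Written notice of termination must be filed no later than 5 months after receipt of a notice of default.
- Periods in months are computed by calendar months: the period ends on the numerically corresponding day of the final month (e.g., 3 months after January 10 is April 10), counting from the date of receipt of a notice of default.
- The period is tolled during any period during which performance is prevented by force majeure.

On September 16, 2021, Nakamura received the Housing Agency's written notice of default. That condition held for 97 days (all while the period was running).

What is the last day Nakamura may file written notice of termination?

5 months after September 16, 2021 is February 16, 2022.
Tolling adds 97 days: February 16, 2022 + 97 days = May 24, 2022.

May 24, 2022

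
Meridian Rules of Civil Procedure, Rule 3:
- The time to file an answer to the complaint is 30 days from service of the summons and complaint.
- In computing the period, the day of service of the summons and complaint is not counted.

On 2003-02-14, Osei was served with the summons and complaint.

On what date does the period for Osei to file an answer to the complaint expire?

March 16, 2003

30 days after 2003-02-14 is March 16, 2003.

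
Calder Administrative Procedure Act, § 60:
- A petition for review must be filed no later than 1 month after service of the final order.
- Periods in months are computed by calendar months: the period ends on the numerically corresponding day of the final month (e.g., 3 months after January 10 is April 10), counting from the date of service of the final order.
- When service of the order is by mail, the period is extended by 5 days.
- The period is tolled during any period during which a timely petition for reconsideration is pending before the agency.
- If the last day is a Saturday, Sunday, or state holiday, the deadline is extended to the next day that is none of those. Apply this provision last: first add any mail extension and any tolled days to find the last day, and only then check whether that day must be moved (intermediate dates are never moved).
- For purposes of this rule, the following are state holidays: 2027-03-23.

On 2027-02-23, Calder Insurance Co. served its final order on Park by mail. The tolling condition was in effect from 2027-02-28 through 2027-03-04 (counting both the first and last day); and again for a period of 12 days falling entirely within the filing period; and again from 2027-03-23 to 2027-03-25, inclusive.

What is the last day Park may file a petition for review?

April 19, 2027

1 month after 2027-02-23 is March 23, 2027.
Service was by mail, adding 5 days: March 23, 2027 + 5 days = March 28, 2027.
From February 28, 2027 through March 4, 2027 inclusive is 5 days; tolling adds 5 days: March 28, 2027 + 5 days = April 2, 2027.
Tolling adds 12 days: April 2, 2027 + 12 days = April 14, 2027.
From March 23, 2027 through March 25, 2027 inclusive is 3 days; tolling adds 3 days: April 14, 2027 + 3 days = April 17, 2027.
April 17, 2027 is Saturday; April 18, 2027 is Sunday. The next qualifying day is April 19, 2027.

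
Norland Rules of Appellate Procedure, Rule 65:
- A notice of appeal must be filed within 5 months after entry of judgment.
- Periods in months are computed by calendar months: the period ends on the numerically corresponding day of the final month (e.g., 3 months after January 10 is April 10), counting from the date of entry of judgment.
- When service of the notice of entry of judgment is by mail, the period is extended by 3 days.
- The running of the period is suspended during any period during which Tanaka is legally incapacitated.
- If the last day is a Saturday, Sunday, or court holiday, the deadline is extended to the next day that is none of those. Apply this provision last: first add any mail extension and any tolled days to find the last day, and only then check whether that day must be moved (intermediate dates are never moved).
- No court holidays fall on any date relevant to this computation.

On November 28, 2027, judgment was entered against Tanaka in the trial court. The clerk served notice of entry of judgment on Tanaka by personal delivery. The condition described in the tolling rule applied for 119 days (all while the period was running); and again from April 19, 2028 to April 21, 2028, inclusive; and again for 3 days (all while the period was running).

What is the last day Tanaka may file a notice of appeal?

5 months after November 28, 2027 is April 28, 2028.
Service was not by mail, so no mail extension applies.
Tolling adds 119 days: April 28, 2028 + 119 days = August 25, 2028.
From April 19, 2028 through April 21, 2028 inclusive is 3 days; tolling adds 3 days: August 25, 2028 + 3 days = August 28, 2028.
Tolling adds 3 days: August 28, 2028 + 3 days = August 31, 2028.
August 31, 2028 is a Thursday and not a court holiday, so no extension applies.

August 31, 2028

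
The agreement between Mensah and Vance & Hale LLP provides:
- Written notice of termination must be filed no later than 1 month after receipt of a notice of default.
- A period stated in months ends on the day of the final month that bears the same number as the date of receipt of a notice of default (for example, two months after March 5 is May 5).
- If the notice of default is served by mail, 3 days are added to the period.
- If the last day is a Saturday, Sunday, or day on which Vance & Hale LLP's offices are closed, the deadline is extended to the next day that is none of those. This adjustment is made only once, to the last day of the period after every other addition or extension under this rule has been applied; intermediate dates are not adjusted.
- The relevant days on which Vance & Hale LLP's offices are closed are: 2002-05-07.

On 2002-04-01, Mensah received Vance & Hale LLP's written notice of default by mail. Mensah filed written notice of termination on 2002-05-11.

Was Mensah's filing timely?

No

1 month after 2002-04-01 is May 1, 2002.
Service was by mail, adding 3 days: May 1, 2002 + 3 days = May 4, 2002.
May 4, 2002 is Saturday; May 5, 2002 is Sunday. The next qualifying day is May 6, 2002.
The deadline is May 6, 2002; the filing on May 11, 2002 is after that date.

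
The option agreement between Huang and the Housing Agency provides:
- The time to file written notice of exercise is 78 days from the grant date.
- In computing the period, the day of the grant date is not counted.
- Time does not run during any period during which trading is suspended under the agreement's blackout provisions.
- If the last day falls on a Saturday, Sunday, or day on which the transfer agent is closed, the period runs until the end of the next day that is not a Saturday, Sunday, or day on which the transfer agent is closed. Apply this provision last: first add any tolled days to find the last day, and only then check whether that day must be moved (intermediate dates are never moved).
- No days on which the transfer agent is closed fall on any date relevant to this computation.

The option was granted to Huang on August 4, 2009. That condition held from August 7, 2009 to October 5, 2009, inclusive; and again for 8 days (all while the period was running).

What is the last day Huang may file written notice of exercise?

December 28, 2009

78 days after August 4, 2009 is October 21, 2009.
From August 7, 2009 through October 5, 2009 inclusive is 60 days; tolling adds 60 days: October 21, 2009 + 60 days = December 20, 2009.
Tolling adds 8 days: December 20, 2009 + 8 days = December 28, 2009.
December 28, 2009 is a Monday and not a day on which the transfer agent is closed, so no extension applies.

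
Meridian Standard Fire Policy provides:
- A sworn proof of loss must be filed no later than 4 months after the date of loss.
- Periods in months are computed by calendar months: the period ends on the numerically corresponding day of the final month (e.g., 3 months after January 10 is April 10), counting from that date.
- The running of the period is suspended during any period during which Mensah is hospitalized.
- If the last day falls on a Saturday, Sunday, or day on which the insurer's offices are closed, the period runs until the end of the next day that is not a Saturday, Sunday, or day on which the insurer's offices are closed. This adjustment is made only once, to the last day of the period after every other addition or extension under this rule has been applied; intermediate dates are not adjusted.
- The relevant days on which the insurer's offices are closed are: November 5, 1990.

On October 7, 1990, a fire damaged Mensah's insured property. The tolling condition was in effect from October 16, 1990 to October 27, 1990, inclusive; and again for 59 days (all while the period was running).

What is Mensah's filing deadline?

April 19, 1991

4 months after October 7, 1990 is February 7, 1991.
From October 16, 1990 through October 27, 1990 inclusive is 12 days; tolling adds 12 days: February 7, 1991 + 12 days = February 19, 1991.
Tolling adds 59 days: February 19, 1991 + 59 days = April 19, 1991.
April 19, 1991 is a Friday and not a day on which the insurer's offices are closed, so no extension applies.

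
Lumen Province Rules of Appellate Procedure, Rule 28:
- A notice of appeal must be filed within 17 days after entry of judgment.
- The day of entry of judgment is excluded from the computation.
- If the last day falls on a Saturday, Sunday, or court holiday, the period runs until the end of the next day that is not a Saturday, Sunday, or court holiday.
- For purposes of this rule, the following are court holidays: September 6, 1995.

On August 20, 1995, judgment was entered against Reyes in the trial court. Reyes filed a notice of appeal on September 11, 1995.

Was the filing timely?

No

17 days after August 20, 1995 is September 6, 1995.
September 6, 1995 is a listed holiday. The next qualifying day is September 7, 1995.
The deadline is September 7, 1995; the filing on September 11, 1995 is after that date.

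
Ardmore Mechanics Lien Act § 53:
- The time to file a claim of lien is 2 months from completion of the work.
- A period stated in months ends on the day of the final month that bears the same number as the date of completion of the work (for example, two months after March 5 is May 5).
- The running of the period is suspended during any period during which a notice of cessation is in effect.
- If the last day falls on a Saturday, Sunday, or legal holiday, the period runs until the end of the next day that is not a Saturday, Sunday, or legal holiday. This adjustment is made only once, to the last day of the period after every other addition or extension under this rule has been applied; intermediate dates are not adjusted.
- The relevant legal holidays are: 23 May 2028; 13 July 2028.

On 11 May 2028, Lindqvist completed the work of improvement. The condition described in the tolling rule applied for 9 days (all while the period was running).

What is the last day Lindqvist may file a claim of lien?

July 20, 2028

2 months after 11 May 2028 is July 11, 2028.
Tolling adds 9 days: July 11, 2028 + 9 days = July 20, 2028.
July 20, 2028 is a Thursday and not a legal holiday, so no extension applies.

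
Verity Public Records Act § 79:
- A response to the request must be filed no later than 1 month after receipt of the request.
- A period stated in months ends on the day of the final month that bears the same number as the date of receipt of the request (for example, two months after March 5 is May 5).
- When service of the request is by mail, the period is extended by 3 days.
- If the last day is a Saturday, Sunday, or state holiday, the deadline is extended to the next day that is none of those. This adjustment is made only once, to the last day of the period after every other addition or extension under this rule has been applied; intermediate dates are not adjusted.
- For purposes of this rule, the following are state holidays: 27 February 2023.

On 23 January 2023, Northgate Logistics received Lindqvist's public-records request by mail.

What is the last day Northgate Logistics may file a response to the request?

1 month after 23 January 2023 is February 23, 2023.
Service was by mail, adding 3 days: February 23, 2023 + 3 days = February 26, 2023.
February 26, 2023 is Sunday; February 27, 2023 is a listed holiday. The next qualifying day is February 28, 2023.

February 28, 2023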